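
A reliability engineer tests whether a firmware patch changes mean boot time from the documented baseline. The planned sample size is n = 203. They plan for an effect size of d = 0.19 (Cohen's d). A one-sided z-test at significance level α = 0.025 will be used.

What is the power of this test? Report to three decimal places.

Noncentrality parameter: δ = d·√n = 0.19 × √203 = 2.7071
Critical value for a one-sided test at α = 0.025: z_α = 1.960.
Power = Φ(δ − 1.960) = Φ(0.747) = 0.7725.

Power ≈ 0.773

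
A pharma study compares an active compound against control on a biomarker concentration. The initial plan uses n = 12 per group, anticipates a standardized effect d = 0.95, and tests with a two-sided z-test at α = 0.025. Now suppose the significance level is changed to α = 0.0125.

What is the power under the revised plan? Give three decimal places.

δ = d·√(n/2) = 0.95 × √(12/2) = 2.3270 (unchanged). New critical value: z_{0.0063} = 2.498.
Revised power = Φ(δ − 2.498) + Φ(−δ − 2.498) = Φ(-0.171) + Φ(-4.825) = 0.4322 + 0.0000 = 0.4322.

Power ≈ 0.432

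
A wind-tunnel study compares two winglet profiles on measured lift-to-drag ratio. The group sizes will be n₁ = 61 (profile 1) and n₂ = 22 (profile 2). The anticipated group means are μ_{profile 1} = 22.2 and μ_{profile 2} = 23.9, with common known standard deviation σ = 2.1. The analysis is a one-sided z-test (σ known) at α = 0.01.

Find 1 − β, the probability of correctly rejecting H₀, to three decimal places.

Power ≈ 0.823

Standardized effect: d = |μ_{profile 1} − μ_{profile 2}| / σ = |22.2 − 23.9| / 2.1 = 0.8095
Noncentrality parameter: δ = d / √(1/n₁ + 1/n₂) = 0.8095 / √(1/61 + 1/22) = 3.2551
One-sided α = 0.01 → critical value z_{0.01} = 2.326.
Power = Φ(δ − 2.326) = Φ(0.929) = 0.8235.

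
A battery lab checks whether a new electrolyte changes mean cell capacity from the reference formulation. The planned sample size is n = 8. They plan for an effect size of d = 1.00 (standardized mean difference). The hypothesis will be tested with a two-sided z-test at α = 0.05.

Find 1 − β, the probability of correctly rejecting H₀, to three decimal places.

Power ≈ 0.807

Noncentrality parameter: δ = d·√n = 1.00 × √8 = 2.8284
Critical value for a two-sided test at α = 0.05: z_{α/2} = 1.960.
Power = Φ(δ − 1.960) + Φ(−δ − 1.960) = Φ(0.868) + Φ(-4.788) = 0.8074 + 0.0000 = 0.8074.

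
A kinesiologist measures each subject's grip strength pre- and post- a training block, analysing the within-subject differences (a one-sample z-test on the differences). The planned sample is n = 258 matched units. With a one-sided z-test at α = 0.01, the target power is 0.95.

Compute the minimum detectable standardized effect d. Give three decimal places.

Need Φ(δ − 2.326) = 0.95, so δ = 2.326 + 1.645 = 3.971.
δ = d·√n ⇒ d = δ/√n = 3.971/√258 = 0.2472.

d ≈ 0.247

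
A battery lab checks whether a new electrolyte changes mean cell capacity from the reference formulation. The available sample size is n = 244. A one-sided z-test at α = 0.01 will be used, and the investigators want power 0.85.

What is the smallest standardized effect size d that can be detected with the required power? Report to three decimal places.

d ≈ 0.215

Need Φ(δ − 2.326) = 0.85, so δ = 2.326 + 1.036 = 3.363.
δ = d·√n ⇒ d = δ/√n = 3.363/√244 = 0.2153.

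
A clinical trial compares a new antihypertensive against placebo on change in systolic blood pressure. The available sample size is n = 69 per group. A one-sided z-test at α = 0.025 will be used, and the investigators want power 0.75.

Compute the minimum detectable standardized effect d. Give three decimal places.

d ≈ 0.449

Required noncentrality: δ = z_{0.025} + z_{0.25} = 1.960 + 0.674 = 2.634.
δ = d·√(n/2) ⇒ d = δ/√(n/2) = 2.634/√(69/2) = 0.4485.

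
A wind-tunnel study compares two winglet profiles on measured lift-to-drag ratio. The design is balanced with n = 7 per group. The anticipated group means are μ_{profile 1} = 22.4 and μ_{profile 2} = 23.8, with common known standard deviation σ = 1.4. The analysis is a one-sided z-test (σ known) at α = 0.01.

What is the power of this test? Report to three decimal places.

Power ≈ 0.324

Standardized effect: d = |μ_{profile 1} − μ_{profile 2}| / σ = |22.4 − 23.8| / 1.4 = 1.0000
Noncentrality parameter: δ = d·√(n/2) = 1.0000 × √(7/2) = 1.8708
One-sided α = 0.01 → critical value z_{0.01} = 2.326.
Power = P(Z > 2.326 − δ) = Φ(-0.456) = 0.3244.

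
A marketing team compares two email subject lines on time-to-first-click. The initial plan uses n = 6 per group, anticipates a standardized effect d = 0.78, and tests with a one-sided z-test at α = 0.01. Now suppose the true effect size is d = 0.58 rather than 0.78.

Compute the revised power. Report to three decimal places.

With d = 0.58: δ = d·√(n/2) = 0.58 × √(6/2) = 1.0046. Critical value z_{0.01} = 2.326.
Revised power = Φ(δ − 2.326) = Φ(-1.322) = 0.0931.

Power ≈ 0.093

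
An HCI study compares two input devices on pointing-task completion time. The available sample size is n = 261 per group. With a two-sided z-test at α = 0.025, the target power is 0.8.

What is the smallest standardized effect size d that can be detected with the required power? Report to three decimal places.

Need Φ(δ − 2.241) = 0.8, so δ = 2.241 + 0.842 = 3.083.
(The second rejection-region term Φ(−δ − z_{α/2}) is negligible and dropped.)
δ = d·√(n/2) ⇒ d = δ/√(n/2) = 3.083/√(261/2) = 0.2699.

d ≈ 0.270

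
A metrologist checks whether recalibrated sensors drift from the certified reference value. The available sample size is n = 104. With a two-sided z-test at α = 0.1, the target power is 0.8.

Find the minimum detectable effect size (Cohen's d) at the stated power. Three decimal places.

d ≈ 0.244

Need Φ(δ − 1.645) = 0.8, so δ = 1.645 + 0.842 = 2.486.
(The second rejection-region term Φ(−δ − z_{α/2}) is negligible and dropped.)
δ = d·√n ⇒ d = δ/√n = 2.486/√104 = 0.2438.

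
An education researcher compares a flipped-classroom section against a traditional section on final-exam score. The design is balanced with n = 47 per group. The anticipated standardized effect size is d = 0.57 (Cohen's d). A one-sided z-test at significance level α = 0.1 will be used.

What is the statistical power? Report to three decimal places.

Noncentrality parameter: λ = d·√(n/2) = 0.57 × √(47/2) = 2.7632
Critical value for a one-sided test at α = 0.1: z_α = 1.282.
Power = Φ(λ − 1.282) = Φ(1.482) = 0.9308.

Power ≈ 0.931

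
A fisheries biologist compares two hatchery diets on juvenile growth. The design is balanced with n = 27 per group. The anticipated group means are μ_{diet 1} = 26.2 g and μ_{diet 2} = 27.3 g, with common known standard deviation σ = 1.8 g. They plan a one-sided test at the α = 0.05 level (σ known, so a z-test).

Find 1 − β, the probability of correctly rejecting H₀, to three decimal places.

Power ≈ 0.726

Standardized effect: d = |μ_{diet 1} − μ_{diet 2}| / σ = |26.2 − 27.3| / 1.8 = 0.6111
Noncentrality parameter: δ = d·√(n/2) = 0.6111 × √(27/2) = 2.2454
One-sided α = 0.05 → critical value z_{0.05} = 1.645.
Power = P(Z > 1.645 − δ) = Φ(0.601) = 0.7259.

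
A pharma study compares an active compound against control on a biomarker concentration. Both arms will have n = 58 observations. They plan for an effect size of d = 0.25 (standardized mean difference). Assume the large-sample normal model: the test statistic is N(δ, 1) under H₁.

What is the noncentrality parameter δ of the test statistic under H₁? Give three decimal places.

The noncentrality parameter scales effect size by the design's sample-size factor: δ = d·√(n/2) = 0.25 × √(58/2) = 1.3463

δ ≈ 1.346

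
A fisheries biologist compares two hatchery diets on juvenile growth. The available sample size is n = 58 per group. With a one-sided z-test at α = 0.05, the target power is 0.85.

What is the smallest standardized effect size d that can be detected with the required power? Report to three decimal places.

d ≈ 0.498

Need Φ(δ − 1.645) = 0.85, so δ = 1.645 + 1.036 = 2.681.
δ = d·√(n/2) ⇒ d = δ/√(n/2) = 2.681/√(58/2) = 0.4979.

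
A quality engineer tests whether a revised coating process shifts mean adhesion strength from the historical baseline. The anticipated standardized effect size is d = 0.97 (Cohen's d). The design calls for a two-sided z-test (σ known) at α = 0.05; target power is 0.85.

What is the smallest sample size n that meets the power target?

Set Φ(δ − 1.960) = 0.85; then δ − 1.960 = Φ⁻¹(0.85) = 1.036, giving δ = 2.996.
(The Φ(−δ − z_{α/2}) term is vanishingly small for δ > 0 and is dropped in the standard sample-size formula.)
δ = d·√n ⇒ n = (δ/d)² = (2.996 / 0.97)² = 9.54.
Rounding up, n = 10.

n = 10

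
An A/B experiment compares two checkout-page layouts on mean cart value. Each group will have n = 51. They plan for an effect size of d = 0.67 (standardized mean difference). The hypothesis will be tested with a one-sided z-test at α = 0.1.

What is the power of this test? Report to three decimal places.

Power ≈ 0.982

Noncentrality parameter: δ = d·√(n/2) = 0.67 × √(51/2) = 3.3833
One-sided α = 0.1 → critical value z_{0.1} = 1.282.
Power = P(Z > 1.282 − δ) = Φ(2.102) = 0.9822.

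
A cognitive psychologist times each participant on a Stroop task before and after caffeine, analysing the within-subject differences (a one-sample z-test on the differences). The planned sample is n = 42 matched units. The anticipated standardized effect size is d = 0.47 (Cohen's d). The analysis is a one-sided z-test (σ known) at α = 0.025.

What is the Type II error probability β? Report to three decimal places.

β ≈ 0.139

Noncentrality parameter: δ = d·√n = 0.47 × √42 = 3.0459
Critical value for a one-sided test at α = 0.025: z_α = 1.960.
Power = Φ(δ − 1.960) = Φ(1.086) = 0.8613.
Type II error: β = 1 − power = 1 − 0.8613 = 0.1387.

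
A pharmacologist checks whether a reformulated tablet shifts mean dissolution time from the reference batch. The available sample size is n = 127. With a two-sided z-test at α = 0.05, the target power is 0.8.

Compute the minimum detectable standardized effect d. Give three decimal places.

d ≈ 0.249

Need Φ(δ − 1.960) = 0.8, so δ = 1.960 + 0.842 = 2.802.
(Lower-tail contribution to power is negligible for δ > 0.)
δ = d·√n ⇒ d = δ/√n = 2.802/√127 = 0.2486.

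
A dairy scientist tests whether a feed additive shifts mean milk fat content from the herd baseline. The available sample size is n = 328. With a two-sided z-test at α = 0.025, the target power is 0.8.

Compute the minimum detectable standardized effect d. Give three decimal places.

Need Φ(δ − 2.241) = 0.8, so δ = 2.241 + 0.842 = 3.083.
(Lower-tail contribution to power is negligible for δ > 0.)
δ = d·√n ⇒ d = δ/√n = 3.083/√328 = 0.1702.

d ≈ 0.170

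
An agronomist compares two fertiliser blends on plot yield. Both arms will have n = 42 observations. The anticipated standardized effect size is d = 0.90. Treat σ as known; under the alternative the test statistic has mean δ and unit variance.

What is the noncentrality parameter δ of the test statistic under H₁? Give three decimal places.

δ ≈ 4.124

The noncentrality parameter scales effect size by the design's sample-size factor: δ = d·√(n/2) = 0.90 × √(42/2) = 4.1243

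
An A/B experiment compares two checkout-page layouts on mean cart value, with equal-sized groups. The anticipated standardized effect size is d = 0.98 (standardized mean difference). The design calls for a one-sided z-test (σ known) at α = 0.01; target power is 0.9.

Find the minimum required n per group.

Set Φ(δ − 2.326) = 0.9; then δ − 2.326 = Φ⁻¹(0.9) = 1.282, giving δ = 3.608.
δ = d·√(n/2) ⇒ n = 2(δ/d)² = 2 × (3.608 / 0.98)² = 27.11.
Round up to the next whole unit.

n = 28 per group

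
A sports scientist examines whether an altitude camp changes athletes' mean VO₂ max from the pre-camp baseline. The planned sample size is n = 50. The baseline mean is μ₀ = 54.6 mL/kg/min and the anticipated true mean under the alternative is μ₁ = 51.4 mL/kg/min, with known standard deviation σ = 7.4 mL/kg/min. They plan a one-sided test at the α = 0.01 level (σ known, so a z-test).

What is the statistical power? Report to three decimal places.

Standardized effect: d = |μ₁ − μ₀| / σ = |51.4 − 54.6| / 7.4 = 0.4324
Noncentrality parameter: δ = d·√n = 0.4324 × √50 = 3.0578
One-sided α = 0.01 → critical value z_{0.01} = 2.326.
Power = Φ(δ − 2.326) = Φ(0.731) = 0.7677.

Power ≈ 0.768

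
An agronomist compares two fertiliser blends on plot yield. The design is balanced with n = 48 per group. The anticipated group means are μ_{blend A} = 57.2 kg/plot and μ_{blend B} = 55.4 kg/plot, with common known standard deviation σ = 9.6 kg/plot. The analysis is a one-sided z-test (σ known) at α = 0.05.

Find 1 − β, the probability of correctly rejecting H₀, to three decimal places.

Standardized effect: d = |μ_{blend A} − μ_{blend B}| / σ = |57.2 − 55.4| / 9.6 = 0.1875
Noncentrality parameter: δ = d·√(n/2) = 0.1875 × √(48/2) = 0.9186
Critical value for a one-sided test at α = 0.05: z_α = 1.645.
Power = P(Z > 1.645 − δ) = Φ(-0.726) = 0.2338.

Power ≈ 0.234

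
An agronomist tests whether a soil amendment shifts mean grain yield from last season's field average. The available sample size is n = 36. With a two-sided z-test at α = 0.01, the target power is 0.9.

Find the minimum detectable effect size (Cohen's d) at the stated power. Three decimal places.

d ≈ 0.643

Need Φ(δ − 2.576) = 0.9, so δ = 2.576 + 1.282 = 3.857.
(The second rejection-region term Φ(−δ − z_{α/2}) is negligible and dropped.)
δ = d·√n ⇒ d = δ/√n = 3.857/√36 = 0.6429.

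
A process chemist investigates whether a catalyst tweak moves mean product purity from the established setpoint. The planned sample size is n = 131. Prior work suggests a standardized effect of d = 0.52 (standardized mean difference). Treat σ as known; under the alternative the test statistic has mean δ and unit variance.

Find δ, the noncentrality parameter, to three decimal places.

δ ≈ 5.952

δ = d·√n = 0.52 × √131 = 5.9517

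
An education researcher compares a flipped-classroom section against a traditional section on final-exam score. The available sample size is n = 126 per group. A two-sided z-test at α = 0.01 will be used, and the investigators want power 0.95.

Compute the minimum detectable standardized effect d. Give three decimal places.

Required noncentrality: δ = z_{0.005} + z_{0.05} = 2.576 + 1.645 = 4.221.
(Lower-tail contribution to power is negligible for δ > 0.)
δ = d·√(n/2) ⇒ d = δ/√(n/2) = 4.221/√(126/2) = 0.5318.

d ≈ 0.532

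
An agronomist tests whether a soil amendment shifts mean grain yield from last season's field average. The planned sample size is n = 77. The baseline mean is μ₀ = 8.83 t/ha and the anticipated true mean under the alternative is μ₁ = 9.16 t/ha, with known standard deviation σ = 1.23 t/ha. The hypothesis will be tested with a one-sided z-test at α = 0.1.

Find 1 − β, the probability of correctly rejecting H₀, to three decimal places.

Standardized effect: d = |μ₁ − μ₀| / σ = |9.16 − 8.83| / 1.23 = 0.2683
Noncentrality parameter: δ = d·√n = 0.2683 × √77 = 2.3543
One-sided α = 0.1 → critical value z_{0.1} = 1.282.
Power = Φ(δ − 1.282) = Φ(1.073) = 0.8583.

Power ≈ 0.858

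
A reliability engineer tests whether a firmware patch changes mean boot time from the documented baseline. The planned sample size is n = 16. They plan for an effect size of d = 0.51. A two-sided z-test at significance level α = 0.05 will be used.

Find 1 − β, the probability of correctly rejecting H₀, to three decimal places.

Noncentrality parameter: δ = d·√n = 0.51 × √16 = 2.0400
Two-sided α = 0.05 → critical value z_{0.025} = 1.960.
Power = Φ(δ − 1.960) + Φ(−δ − 1.960) = Φ(0.080) + Φ(-4.000) = 0.5319 + 0.0000 = 0.5319.

Power ≈ 0.532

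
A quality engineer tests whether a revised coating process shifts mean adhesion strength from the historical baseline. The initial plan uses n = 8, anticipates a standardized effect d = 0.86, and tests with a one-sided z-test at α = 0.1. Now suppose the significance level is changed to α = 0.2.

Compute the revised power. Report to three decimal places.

δ = d·√n = 0.86 × √8 = 2.4324 (unchanged). New critical value: z_{0.2} = 0.842.
Revised power = Φ(δ − 0.842) = Φ(1.591) = 0.9442.

Power ≈ 0.944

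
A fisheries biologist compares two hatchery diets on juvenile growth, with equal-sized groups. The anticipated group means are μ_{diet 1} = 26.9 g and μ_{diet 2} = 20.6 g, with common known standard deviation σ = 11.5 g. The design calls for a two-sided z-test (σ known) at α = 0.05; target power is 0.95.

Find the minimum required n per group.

Standardized effect: d = |μ_{diet 1} − μ_{diet 2}| / σ = |26.9 − 20.6| / 11.5 = 0.5478
For power 0.95 need Φ(δ − z_{0.025}) = 0.95, so δ = z_{0.025} + z_{0.05} = 1.960 + 1.645 = 3.605.
(For δ > 0 the lower-tail rejection region contributes negligibly to power, so the one-term inversion is standard.)
δ = d·√(n/2) ⇒ n = 2(δ/d)² = 2 × (3.605 / 0.5478)² = 86.60.
Rounding up, n = 87 per group.

n = 87 per group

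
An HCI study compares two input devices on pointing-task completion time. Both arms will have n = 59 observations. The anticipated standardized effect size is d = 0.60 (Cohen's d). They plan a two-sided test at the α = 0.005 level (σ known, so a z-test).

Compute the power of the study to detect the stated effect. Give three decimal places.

Noncentrality parameter: δ = d·√(n/2) = 0.60 × √(59/2) = 3.2588
Critical value for a two-sided test at α = 0.005: z_{α/2} = 2.807.
Power = Φ(δ − 2.807) + Φ(−δ − 2.807) = Φ(0.452) + Φ(-6.066) = 0.6743 + 0.0000 = 0.6743.

Power ≈ 0.674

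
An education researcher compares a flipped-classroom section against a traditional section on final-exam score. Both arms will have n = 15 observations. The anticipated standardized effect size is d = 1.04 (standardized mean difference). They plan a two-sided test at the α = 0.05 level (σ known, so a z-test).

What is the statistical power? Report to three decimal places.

Power ≈ 0.813

Noncentrality parameter: δ = d·√(n/2) = 1.04 × √(15/2) = 2.8482
Critical value for a two-sided test at α = 0.05: z_{α/2} = 1.960.
Power = Φ(δ − 1.960) + Φ(−δ − 1.960) = Φ(0.888) + Φ(-4.808) = 0.8128 + 0.0000 = 0.8128.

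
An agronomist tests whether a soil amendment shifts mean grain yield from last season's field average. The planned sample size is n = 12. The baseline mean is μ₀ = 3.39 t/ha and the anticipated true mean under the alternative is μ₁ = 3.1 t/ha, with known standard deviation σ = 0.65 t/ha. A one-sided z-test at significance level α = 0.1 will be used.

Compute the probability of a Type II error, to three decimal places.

Standardized effect: d = |μ₁ − μ₀| / σ = |3.1 − 3.39| / 0.65 = 0.4462
Noncentrality parameter: δ = d·√n = 0.4462 × √12 = 1.5455
One-sided α = 0.1 → critical value z_{0.1} = 1.282.
Power = Φ(δ − 1.282) = Φ(0.264) = 0.6041.
Type II error: β = 1 − power = 1 − 0.6041 = 0.3959.

β ≈ 0.396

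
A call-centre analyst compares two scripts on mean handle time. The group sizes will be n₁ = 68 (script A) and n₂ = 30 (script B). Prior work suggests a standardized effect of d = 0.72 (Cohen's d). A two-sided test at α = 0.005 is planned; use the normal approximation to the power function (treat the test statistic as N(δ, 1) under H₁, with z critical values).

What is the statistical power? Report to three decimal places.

Noncentrality parameter: δ = d / √(1/n₁ + 1/n₂) = 0.72 / √(1/68 + 1/30) = 3.2850
Two-sided α = 0.005 → critical value z_{0.0025} = 2.807.
Power = Φ(δ − 2.807) + Φ(−δ − 2.807) = Φ(0.478) + Φ(-6.092) = 0.6837 + 0.0000 = 0.6837.

Power ≈ 0.684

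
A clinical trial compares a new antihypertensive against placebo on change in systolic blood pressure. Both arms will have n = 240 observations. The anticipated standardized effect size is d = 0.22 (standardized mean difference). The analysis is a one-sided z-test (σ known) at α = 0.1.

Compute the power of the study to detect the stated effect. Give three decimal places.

Power ≈ 0.870

Noncentrality parameter: δ = d·√(n/2) = 0.22 × √(240/2) = 2.4100
Critical value for a one-sided test at α = 0.1: z_α = 1.282.
Power = Φ(δ − 1.282) = Φ(1.128) = 0.8704.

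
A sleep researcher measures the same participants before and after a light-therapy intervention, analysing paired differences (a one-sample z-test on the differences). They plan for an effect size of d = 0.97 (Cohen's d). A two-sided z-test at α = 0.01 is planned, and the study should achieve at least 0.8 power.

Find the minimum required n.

Set Φ(δ − 2.576) = 0.8; then δ − 2.576 = Φ⁻¹(0.8) = 0.842, giving δ = 3.417.
(The Φ(−δ − z_{α/2}) term is vanishingly small for δ > 0 and is dropped in the standard sample-size formula.)
δ = d·√n ⇒ n = (δ/d)² = (3.417 / 0.97)² = 12.41.
Round up to the next whole unit.

n = 13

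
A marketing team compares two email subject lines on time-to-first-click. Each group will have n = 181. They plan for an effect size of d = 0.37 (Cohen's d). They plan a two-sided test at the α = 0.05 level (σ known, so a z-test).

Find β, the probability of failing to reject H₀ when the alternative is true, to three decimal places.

β ≈ 0.059

Noncentrality parameter: δ = d·√(n/2) = 0.37 × √(181/2) = 3.5199
Critical value for a two-sided test at α = 0.05: z_{α/2} = 1.960.
Power = Φ(δ − 1.960) + Φ(−δ − 1.960) = Φ(1.560) + Φ(-5.480) = 0.9406 + 0.0000 = 0.9406.
Type II error: β = 1 − power = 1 − 0.9406 = 0.0594.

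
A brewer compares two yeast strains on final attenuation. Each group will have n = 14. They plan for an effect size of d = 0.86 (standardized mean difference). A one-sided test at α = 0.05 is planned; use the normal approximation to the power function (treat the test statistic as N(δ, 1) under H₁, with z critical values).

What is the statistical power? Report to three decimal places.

Power ≈ 0.736

Noncentrality parameter: λ = d·√(n/2) = 0.86 × √(14/2) = 2.2753
Critical value for a one-sided test at α = 0.05: z_α = 1.645.
Power = Φ(λ − 1.645) = Φ(0.630) = 0.7358.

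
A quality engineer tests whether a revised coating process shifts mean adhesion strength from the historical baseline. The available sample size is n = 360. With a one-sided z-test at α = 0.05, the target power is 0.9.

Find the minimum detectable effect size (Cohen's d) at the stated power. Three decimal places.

d ≈ 0.154

Need Φ(δ − 1.645) = 0.9, so δ = 1.645 + 1.282 = 2.926.
δ = d·√n ⇒ d = δ/√n = 2.926/√360 = 0.1542.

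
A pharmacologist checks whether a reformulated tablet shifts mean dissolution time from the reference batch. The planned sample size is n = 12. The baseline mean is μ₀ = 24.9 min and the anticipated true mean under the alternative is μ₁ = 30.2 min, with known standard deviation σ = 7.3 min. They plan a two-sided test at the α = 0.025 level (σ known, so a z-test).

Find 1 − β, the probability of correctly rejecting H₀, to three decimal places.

Standardized effect: d = |μ₁ − μ₀| / σ = |30.2 − 24.9| / 7.3 = 0.7260
Noncentrality parameter: δ = d·√n = 0.7260 × √12 = 2.5150
Two-sided α = 0.025 → critical value z_{0.0125} = 2.241.
Power = Φ(δ − 2.241) + Φ(−δ − 2.241) = Φ(0.274) + Φ(-4.756) = 0.6078 + 0.0000 = 0.6078.

Power ≈ 0.608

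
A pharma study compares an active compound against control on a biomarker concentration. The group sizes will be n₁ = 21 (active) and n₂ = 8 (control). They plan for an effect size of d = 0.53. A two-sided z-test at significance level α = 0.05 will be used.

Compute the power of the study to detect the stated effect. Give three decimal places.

Noncentrality parameter: δ = d / √(1/n₁ + 1/n₂) = 0.53 / √(1/21 + 1/8) = 1.2756
Critical value for a two-sided test at α = 0.05: z_{α/2} = 1.960.
Power = Φ(δ − 1.960) + Φ(−δ − 1.960) = Φ(-0.684) + Φ(-3.236) = 0.2469 + 0.0006 = 0.2475.

Power ≈ 0.247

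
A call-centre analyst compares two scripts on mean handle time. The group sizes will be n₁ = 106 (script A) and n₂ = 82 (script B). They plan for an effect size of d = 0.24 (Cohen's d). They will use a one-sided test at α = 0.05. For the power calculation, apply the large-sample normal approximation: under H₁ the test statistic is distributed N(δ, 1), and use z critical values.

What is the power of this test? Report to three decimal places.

Noncentrality parameter: δ = d / √(1/n₁ + 1/n₂) = 0.24 / √(1/106 + 1/82) = 1.6319
One-sided α = 0.05 → critical value z_{0.05} = 1.645.
Power = P(Z > 1.645 − δ) = Φ(-0.013) = 0.4948.

Power ≈ 0.495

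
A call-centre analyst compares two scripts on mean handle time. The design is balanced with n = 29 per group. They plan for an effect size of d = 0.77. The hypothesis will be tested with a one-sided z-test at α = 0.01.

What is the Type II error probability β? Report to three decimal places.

Noncentrality parameter: δ = d·√(n/2) = 0.77 × √(29/2) = 2.9321
One-sided α = 0.01 → critical value z_{0.01} = 2.326.
Power = Φ(δ − 2.326) = Φ(0.606) = 0.7277.
Type II error: β = 1 − power = 1 − 0.7277 = 0.2723.

β ≈ 0.272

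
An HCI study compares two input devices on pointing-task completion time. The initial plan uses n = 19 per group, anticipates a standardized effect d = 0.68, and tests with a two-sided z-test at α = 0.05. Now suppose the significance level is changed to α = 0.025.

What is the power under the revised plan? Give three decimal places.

Power ≈ 0.442

δ = d·√(n/2) = 0.68 × √(19/2) = 2.0959 (unchanged). New critical value: z_{0.0125} = 2.241.
Revised power = Φ(δ − 2.241) + Φ(−δ − 2.241) = Φ(-0.146) + Φ(-4.337) = 0.4422 + 0.0000 = 0.4422.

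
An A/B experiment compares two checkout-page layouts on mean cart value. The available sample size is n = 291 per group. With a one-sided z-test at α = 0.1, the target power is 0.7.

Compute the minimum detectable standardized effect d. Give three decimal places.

d ≈ 0.150

Need Φ(δ − 1.282) = 0.7, so δ = 1.282 + 0.524 = 1.806.
δ = d·√(n/2) ⇒ d = δ/√(n/2) = 1.806/√(291/2) = 0.1497.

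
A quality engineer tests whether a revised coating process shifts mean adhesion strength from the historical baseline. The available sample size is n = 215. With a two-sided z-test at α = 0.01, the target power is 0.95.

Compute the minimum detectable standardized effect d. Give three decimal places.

Need Φ(δ − 2.576) = 0.95, so δ = 2.576 + 1.645 = 4.221.
(Lower-tail contribution to power is negligible for δ > 0.)
δ = d·√n ⇒ d = δ/√n = 4.221/√215 = 0.2878.

d ≈ 0.288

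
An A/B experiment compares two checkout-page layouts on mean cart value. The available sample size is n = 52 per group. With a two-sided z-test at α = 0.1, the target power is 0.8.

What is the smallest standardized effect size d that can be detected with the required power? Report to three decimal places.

Need Φ(δ − 1.645) = 0.8, so δ = 1.645 + 0.842 = 2.486.
(Lower-tail contribution to power is negligible for δ > 0.)
δ = d·√(n/2) ⇒ d = δ/√(n/2) = 2.486/√(52/2) = 0.4876.

d ≈ 0.488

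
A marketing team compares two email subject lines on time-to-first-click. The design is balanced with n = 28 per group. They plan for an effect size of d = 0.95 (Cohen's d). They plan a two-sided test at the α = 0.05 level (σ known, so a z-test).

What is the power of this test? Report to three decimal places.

Power ≈ 0.945

Noncentrality parameter: δ = d·√(n/2) = 0.95 × √(28/2) = 3.5546
Two-sided α = 0.05 → critical value z_{0.025} = 1.960.
Power = Φ(δ − 1.960) + Φ(−δ − 1.960) = Φ(1.595) + Φ(-5.515) = 0.9446 + 0.0000 = 0.9446.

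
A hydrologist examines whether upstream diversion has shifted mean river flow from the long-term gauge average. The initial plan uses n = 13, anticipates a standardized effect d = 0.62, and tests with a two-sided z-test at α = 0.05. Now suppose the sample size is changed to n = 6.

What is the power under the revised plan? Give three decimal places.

With n = 6: δ = d·√n = 0.62 × √6 = 1.5187. Critical value z_{0.025} = 1.960.
Revised power = Φ(δ − 1.960) + Φ(−δ − 1.960) = Φ(-0.441) + Φ(-3.479) = 0.3295 + 0.0003 = 0.3298.

Power ≈ 0.330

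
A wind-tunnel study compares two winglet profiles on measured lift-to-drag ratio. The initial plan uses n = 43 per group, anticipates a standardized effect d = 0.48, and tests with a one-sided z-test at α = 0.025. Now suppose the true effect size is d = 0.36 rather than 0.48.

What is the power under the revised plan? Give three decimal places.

With d = 0.36: δ = d·√(n/2) = 0.36 × √(43/2) = 1.6693. Critical value z_{0.025} = 1.960.
Revised power = Φ(δ − 1.960) = Φ(-0.291) = 0.3856.

Power ≈ 0.386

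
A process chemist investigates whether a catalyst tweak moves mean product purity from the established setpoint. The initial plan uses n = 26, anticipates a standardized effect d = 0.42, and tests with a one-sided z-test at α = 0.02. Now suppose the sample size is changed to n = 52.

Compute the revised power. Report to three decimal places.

Power ≈ 0.835

With n = 52: δ = d·√n = 0.42 × √52 = 3.0287. Critical value z_{0.02} = 2.054.
Revised power = Φ(δ − 2.054) = Φ(0.975) = 0.8352.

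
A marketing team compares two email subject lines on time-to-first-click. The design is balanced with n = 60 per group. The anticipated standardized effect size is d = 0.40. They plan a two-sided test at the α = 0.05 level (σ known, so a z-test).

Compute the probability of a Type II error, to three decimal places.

β ≈ 0.409

Noncentrality parameter: δ = d·√(n/2) = 0.40 × √(60/2) = 2.1909
Two-sided α = 0.05 → critical value z_{0.025} = 1.960.
Power = Φ(δ − 1.960) + Φ(−δ − 1.960) = Φ(0.231) + Φ(-4.151) = 0.5913 + 0.0000 = 0.5913.
Type II error: β = 1 − power = 1 − 0.5913 = 0.4087.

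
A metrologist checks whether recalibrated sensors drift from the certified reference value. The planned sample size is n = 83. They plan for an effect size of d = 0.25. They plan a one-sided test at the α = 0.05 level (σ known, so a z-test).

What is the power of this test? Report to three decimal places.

Noncentrality parameter: δ = d·√n = 0.25 × √83 = 2.2776
Critical value for a one-sided test at α = 0.05: z_α = 1.645.
Power = P(Z > 1.645 − δ) = Φ(0.633) = 0.7366.

Power ≈ 0.737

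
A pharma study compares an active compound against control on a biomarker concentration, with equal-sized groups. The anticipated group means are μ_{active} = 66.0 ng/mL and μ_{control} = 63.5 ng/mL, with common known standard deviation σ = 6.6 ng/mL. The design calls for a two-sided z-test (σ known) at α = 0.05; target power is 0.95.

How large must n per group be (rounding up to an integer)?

n = 182 per group

Standardized effect: d = |μ_{active} − μ_{control}| / σ = |66.0 − 63.5| / 6.6 = 0.3788
For power 0.95 need Φ(δ − z_{0.025}) = 0.95, so δ = z_{0.025} + z_{0.05} = 1.960 + 1.645 = 3.605.
(The Φ(−δ − z_{α/2}) term is vanishingly small for δ > 0 and is dropped in the standard sample-size formula.)
δ = d·√(n/2) ⇒ n = 2(δ/d)² = 2 × (3.605 / 0.3788)² = 181.14.
Rounding up, n = 182 per group.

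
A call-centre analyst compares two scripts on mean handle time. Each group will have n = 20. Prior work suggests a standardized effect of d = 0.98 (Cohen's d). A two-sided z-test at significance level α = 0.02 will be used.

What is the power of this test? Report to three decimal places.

Noncentrality parameter: δ = d·√(n/2) = 0.98 × √(20/2) = 3.0990
Two-sided α = 0.02 → critical value z_{0.01} = 2.326.
Power = Φ(δ − 2.326) + Φ(−δ − 2.326) = Φ(0.773) + Φ(-5.425) = 0.7801 + 0.0000 = 0.7801.

Power ≈ 0.780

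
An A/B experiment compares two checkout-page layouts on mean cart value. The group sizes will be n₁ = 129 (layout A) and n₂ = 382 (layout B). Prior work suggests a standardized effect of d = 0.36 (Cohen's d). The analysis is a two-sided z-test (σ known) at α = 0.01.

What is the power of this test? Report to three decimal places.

Noncentrality parameter: δ = d / √(1/n₁ + 1/n₂) = 0.36 / √(1/129 + 1/382) = 3.5352
Critical value for a two-sided test at α = 0.01: z_{α/2} = 2.576.
Power = Φ(δ − 2.576) + Φ(−δ − 2.576) = Φ(0.959) + Φ(-6.111) = 0.8313 + 0.0000 = 0.8313.

Power ≈ 0.831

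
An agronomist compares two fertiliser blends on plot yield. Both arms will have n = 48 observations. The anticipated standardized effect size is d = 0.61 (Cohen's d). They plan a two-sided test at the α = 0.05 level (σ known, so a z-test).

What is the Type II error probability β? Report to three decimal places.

Noncentrality parameter: δ = d·√(n/2) = 0.61 × √(48/2) = 2.9884
Critical value for a two-sided test at α = 0.05: z_{α/2} = 1.960.
Power = Φ(δ − 1.960) + Φ(−δ − 1.960) = Φ(1.028) + Φ(-4.948) = 0.8481 + 0.0000 = 0.8481.
Type II error: β = 1 − power = 1 − 0.8481 = 0.1519.

β ≈ 0.152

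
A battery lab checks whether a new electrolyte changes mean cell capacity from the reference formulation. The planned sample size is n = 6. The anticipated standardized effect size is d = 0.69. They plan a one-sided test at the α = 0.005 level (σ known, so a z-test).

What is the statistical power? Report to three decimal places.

Noncentrality parameter: δ = d·√n = 0.69 × √6 = 1.6901
Critical value for a one-sided test at α = 0.005: z_α = 2.576.
Power = Φ(δ − 2.576) = Φ(-0.886) = 0.1879.

Power ≈ 0.188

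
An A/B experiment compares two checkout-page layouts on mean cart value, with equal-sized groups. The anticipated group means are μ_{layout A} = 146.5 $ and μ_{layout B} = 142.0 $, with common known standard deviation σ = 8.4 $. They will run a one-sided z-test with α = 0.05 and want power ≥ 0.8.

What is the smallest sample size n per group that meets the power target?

n = 44 per group

Standardized effect: d = |μ_{layout A} − μ_{layout B}| / σ = |146.5 − 142.0| / 8.4 = 0.5357
Set Φ(δ − 1.645) = 0.8; then δ − 1.645 = Φ⁻¹(0.8) = 0.842, giving δ = 2.486.
δ = d·√(n/2) ⇒ n = 2(δ/d)² = 2 × (2.486 / 0.5357)² = 43.09.
Round up to the next whole unit.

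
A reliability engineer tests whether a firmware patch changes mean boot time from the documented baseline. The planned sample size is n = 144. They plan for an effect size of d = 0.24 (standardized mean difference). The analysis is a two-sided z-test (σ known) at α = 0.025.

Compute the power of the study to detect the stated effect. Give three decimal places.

Noncentrality parameter: δ = d·√n = 0.24 × √144 = 2.8800
Critical value for a two-sided test at α = 0.025: z_{α/2} = 2.241.
Power = Φ(δ − 2.241) + Φ(−δ − 2.241) = Φ(0.639) + Φ(-5.121) = 0.7385 + 0.0000 = 0.7385.

Power ≈ 0.738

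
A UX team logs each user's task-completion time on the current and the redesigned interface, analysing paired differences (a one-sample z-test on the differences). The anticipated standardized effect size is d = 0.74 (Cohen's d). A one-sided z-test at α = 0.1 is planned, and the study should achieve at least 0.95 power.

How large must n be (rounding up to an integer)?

n = 16

For power 0.95 need Φ(δ − z_{0.1}) = 0.95, so δ = z_{0.1} + z_{0.05} = 1.282 + 1.645 = 2.926.
δ = d·√n ⇒ n = (δ/d)² = (2.926 / 0.74)² = 15.64.
Round up to the next whole unit.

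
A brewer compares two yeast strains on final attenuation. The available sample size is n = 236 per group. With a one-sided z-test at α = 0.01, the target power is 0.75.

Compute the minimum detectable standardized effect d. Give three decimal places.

Need Φ(δ − 2.326) = 0.75, so δ = 2.326 + 0.674 = 3.001.
δ = d·√(n/2) ⇒ d = δ/√(n/2) = 3.001/√(236/2) = 0.2762.

d ≈ 0.276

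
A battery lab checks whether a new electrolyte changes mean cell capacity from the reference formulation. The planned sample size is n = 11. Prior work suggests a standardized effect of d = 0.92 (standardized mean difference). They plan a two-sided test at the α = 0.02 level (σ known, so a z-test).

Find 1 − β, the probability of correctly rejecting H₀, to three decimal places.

Noncentrality parameter: δ = d·√n = 0.92 × √11 = 3.0513
Two-sided α = 0.02 → critical value z_{0.01} = 2.326.
Power = Φ(δ − 2.326) + Φ(−δ − 2.326) = Φ(0.725) + Φ(-5.378) = 0.7658 + 0.0000 = 0.7658.

Power ≈ 0.766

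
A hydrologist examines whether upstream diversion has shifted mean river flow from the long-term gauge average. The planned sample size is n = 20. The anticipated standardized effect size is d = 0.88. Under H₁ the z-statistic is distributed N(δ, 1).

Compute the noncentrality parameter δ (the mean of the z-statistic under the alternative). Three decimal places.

The noncentrality parameter scales effect size by the design's sample-size factor: δ = d·√n = 0.88 × √20 = 3.9355

δ ≈ 3.935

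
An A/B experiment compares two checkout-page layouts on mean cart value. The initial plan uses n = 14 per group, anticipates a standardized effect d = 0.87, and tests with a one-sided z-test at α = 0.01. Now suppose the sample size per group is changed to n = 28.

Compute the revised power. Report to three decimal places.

With n = 28 per group: δ = d·√(n/2) = 0.87 × √(28/2) = 3.2552. Critical value z_{0.01} = 2.326.
Revised power = Φ(δ − 2.326) = Φ(0.929) = 0.8235.

Power ≈ 0.824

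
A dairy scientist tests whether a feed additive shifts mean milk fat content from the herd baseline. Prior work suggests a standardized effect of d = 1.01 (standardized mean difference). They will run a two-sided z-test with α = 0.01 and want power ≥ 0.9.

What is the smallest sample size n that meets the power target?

n = 15

Set Φ(δ − 2.576) = 0.9; then δ − 2.576 = Φ⁻¹(0.9) = 1.282, giving δ = 3.857.
(The Φ(−δ − z_{α/2}) term is vanishingly small for δ > 0 and is dropped in the standard sample-size formula.)
δ = d·√n ⇒ n = (δ/d)² = (3.857 / 1.01)² = 14.59.
Rounding up, n = 15.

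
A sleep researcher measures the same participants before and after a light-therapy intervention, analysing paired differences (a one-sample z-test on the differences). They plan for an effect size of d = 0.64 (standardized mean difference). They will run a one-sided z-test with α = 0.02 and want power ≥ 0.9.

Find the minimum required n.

n = 28

For power 0.9 need Φ(δ − z_{0.02}) = 0.9, so δ = z_{0.02} + z_{0.10} = 2.054 + 1.282 = 3.335.
δ = d·√n ⇒ n = (δ/d)² = (3.335 / 0.64)² = 27.16.
Round up to the next whole unit.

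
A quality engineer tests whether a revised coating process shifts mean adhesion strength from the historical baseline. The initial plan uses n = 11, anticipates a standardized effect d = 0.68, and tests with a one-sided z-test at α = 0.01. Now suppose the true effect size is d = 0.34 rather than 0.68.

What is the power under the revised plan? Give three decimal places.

Power ≈ 0.115

With d = 0.34: δ = d·√n = 0.34 × √11 = 1.1277. Critical value z_{0.01} = 2.326.
Revised power = P(Z > 2.326 − δ) = Φ(-1.199) = 0.1153.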